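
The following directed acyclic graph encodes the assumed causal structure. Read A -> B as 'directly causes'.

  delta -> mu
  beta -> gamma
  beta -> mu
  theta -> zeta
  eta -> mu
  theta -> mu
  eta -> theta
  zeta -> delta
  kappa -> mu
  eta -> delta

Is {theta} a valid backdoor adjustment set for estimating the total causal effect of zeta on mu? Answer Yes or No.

Yes

Backdoor paths from zeta to mu (paths whose first edge points into zeta):
  P1: zeta <- theta <- eta -> delta -> mu
  P2: zeta <- theta <- eta -> mu
  P3: zeta <- theta -> mu
Condition 1 (no descendant of zeta in the set): holds — descendants of zeta are {delta, mu}; none are in {theta}.
Condition 2 (every backdoor path blocked by {theta}):
  P1: blocked at chain node theta ∈ conditioning set.
  P2: blocked at chain node theta ∈ conditioning set.
  P3: blocked at fork node theta ∈ conditioning set.
{theta} satisfies the backdoor criterion.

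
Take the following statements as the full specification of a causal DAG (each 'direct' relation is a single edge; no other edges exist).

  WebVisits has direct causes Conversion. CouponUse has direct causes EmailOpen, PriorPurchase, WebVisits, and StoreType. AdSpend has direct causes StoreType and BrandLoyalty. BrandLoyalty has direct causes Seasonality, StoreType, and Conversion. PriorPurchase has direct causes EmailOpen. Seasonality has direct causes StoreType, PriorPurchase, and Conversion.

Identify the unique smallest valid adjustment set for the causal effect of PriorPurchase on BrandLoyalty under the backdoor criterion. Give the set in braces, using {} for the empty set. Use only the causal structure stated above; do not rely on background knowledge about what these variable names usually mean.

Variables eligible for adjustment (non-descendants of PriorPurchase, excluding PriorPurchase and BrandLoyalty): {Conversion, EmailOpen, StoreType, WebVisits}.
Backdoor paths from PriorPurchase to BrandLoyalty:
  P1: PriorPurchase <- EmailOpen -> CouponUse <- StoreType -> Seasonality <- Conversion -> BrandLoyalty
  P2: PriorPurchase <- EmailOpen -> CouponUse <- StoreType -> Seasonality -> BrandLoyalty
  P3: PriorPurchase <- EmailOpen -> CouponUse <- StoreType -> BrandLoyalty
  P4: PriorPurchase <- EmailOpen -> CouponUse <- StoreType -> AdSpend <- BrandLoyalty
  P5: PriorPurchase <- EmailOpen -> CouponUse <- WebVisits <- Conversion -> Seasonality <- StoreType -> BrandLoyalty
  P6: PriorPurchase <- EmailOpen -> CouponUse <- WebVisits <- Conversion -> Seasonality <- StoreType -> AdSpend <- BrandLoyalty
  P7: PriorPurchase <- EmailOpen -> CouponUse <- WebVisits <- Conversion -> Seasonality -> BrandLoyalty
  P8: PriorPurchase <- EmailOpen -> CouponUse <- WebVisits <- Conversion -> BrandLoyalty
Each backdoor path contains an unconditioned collider, so every path is already blocked with the empty conditioning set:
  P1: blocked at collider CouponUse (neither it nor any descendant is in the conditioning set).
  P2: blocked at collider CouponUse (neither it nor any descendant is in the conditioning set).
  P3: blocked at collider CouponUse (neither it nor any descendant is in the conditioning set).
  P4: blocked at collider CouponUse (neither it nor any descendant is in the conditioning set).
  P5: blocked at collider CouponUse (neither it nor any descendant is in the conditioning set).
  P6: blocked at collider CouponUse (neither it nor any descendant is in the conditioning set).
  P7: blocked at collider CouponUse (neither it nor any descendant is in the conditioning set).
  P8: blocked at collider CouponUse (neither it nor any descendant is in the conditioning set).
The empty set is therefore the unique smallest valid set.

{}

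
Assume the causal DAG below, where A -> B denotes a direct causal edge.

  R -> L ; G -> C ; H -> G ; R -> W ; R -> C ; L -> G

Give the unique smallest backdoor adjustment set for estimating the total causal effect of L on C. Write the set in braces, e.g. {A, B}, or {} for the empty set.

Variables eligible for adjustment (non-descendants of L, excluding L and C): {H, R, W}.
Backdoor paths from L to C:
  P1: L <- R -> C
The empty set is not sufficient: P1 (L <- R -> C) has no collider blocking it and no conditioned non-collider, so it is open.
Try {R}:
  P1: blocked at fork node R ∈ conditioning set.
{R} contains no descendant of L and blocks every backdoor path.
No other singleton works — e.g. {H} leaves P1 open — so {R} is the unique smallest valid adjustment set.

{R}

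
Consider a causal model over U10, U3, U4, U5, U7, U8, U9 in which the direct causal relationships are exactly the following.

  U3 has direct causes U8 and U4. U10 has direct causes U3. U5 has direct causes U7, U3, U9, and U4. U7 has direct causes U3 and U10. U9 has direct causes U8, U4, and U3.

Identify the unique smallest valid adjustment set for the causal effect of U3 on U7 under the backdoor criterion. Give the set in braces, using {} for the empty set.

Variables eligible for adjustment (non-descendants of U3, excluding U3 and U7): {U4, U8}.
Backdoor paths from U3 to U7:
  P1: U3 <- U8 -> U9 <- U4 -> U5 <- U7
  P2: U3 <- U8 -> U9 -> U5 <- U7
  P3: U3 <- U4 -> U9 -> U5 <- U7
  P4: U3 <- U4 -> U5 <- U7
Each backdoor path contains an unconditioned collider, so every path is already blocked with the empty conditioning set:
  P1: blocked at collider U9 (neither it nor any descendant is in the conditioning set).
  P2: blocked at collider U5 (neither it nor any descendant is in the conditioning set).
  P3: blocked at collider U5 (neither it nor any descendant is in the conditioning set).
  P4: blocked at collider U5 (neither it nor any descendant is in the conditioning set).
The empty set is therefore the unique smallest valid set.

{}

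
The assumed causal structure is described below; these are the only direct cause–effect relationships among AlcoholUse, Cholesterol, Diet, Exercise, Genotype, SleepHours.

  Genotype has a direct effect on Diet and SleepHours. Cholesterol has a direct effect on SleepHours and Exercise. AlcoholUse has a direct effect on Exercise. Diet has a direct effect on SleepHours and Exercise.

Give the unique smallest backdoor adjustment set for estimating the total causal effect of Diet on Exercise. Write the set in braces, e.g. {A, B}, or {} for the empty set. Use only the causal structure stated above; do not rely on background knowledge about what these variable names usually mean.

Variables eligible for adjustment (non-descendants of Diet, excluding Diet and Exercise): {AlcoholUse, Cholesterol, Genotype}.
Backdoor paths from Diet to Exercise:
  P1: Diet <- Genotype -> SleepHours <- Cholesterol -> Exercise
Each backdoor path contains an unconditioned collider, so every path is already blocked with the empty conditioning set:
  P1: blocked at collider SleepHours (neither it nor any descendant is in the conditioning set).
The empty set is therefore the unique smallest valid set.

{}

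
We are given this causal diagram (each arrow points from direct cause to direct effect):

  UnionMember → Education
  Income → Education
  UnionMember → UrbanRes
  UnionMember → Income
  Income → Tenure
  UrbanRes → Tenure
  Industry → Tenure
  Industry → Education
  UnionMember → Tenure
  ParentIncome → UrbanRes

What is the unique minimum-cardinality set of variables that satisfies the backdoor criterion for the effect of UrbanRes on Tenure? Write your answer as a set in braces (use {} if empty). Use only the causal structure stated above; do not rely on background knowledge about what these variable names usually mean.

{UnionMember}

Variables eligible for adjustment (non-descendants of UrbanRes, excluding UrbanRes and Tenure): {Education, Income, Industry, ParentIncome, UnionMember}.
Backdoor paths from UrbanRes to Tenure:
  P1: UrbanRes <- UnionMember -> Income -> Tenure
  P2: UrbanRes <- UnionMember -> Income -> Education <- Industry -> Tenure
  P3: UrbanRes <- UnionMember -> Tenure
  P4: UrbanRes <- UnionMember -> Education <- Income -> Tenure
  P5: UrbanRes <- UnionMember -> Education <- Industry -> Tenure
The empty set is not sufficient: P1 (UrbanRes <- UnionMember -> Income -> Tenure) has no collider blocking it and no conditioned non-collider, so it is open.
Try {UnionMember}:
  P1: blocked at fork node UnionMember ∈ conditioning set.
  P2: blocked at fork node UnionMember ∈ conditioning set.
  P3: blocked at fork node UnionMember ∈ conditioning set.
  P4: blocked at fork node UnionMember ∈ conditioning set.
  P5: blocked at fork node UnionMember ∈ conditioning set.
{UnionMember} contains no descendant of UrbanRes and blocks every backdoor path.
No other singleton works — e.g. {Income} leaves P3 open — so {UnionMember} is the unique smallest valid adjustment set.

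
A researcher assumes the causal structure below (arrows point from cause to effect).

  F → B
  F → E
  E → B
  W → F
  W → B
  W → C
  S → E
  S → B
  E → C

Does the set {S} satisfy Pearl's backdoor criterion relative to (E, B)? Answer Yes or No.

Backdoor paths from E to B (paths whose first edge points into E):
  P1: E <- F <- W -> B
  P2: E <- F -> B
  P3: E <- S -> B
Condition 1 (no descendant of E in the set): holds — descendants of E are {B, C}; none are in {S}.
Condition 2 (every backdoor path blocked by {S}):
  P1: open — no interior node is in the conditioning set.
  P2: open — no interior node is in the conditioning set.
  P3: blocked at fork node S ∈ conditioning set.
{S} does not satisfy the backdoor criterion.

No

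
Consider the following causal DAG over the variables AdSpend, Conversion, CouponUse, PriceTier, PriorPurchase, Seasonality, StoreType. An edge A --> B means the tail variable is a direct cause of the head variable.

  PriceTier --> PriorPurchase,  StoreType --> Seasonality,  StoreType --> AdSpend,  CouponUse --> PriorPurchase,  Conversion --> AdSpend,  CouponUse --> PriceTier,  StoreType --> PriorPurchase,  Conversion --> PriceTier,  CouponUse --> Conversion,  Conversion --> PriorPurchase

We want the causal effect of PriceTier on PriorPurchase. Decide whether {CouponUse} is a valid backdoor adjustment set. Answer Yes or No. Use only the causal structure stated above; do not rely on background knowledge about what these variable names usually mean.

No

Backdoor paths from PriceTier to PriorPurchase (paths whose first edge points into PriceTier):
  P1: PriceTier <- CouponUse -> Conversion -> AdSpend <- StoreType -> PriorPurchase
  P2: PriceTier <- CouponUse -> Conversion -> PriorPurchase
  P3: PriceTier <- CouponUse -> PriorPurchase
  P4: PriceTier <- Conversion <- CouponUse -> PriorPurchase
  P5: PriceTier <- Conversion -> AdSpend <- StoreType -> PriorPurchase
  P6: PriceTier <- Conversion -> PriorPurchase
Condition 1 (no descendant of PriceTier in the set): holds — descendants of PriceTier are {PriorPurchase}; none are in {CouponUse}.
Condition 2 (every backdoor path blocked by {CouponUse}):
  P1: blocked at fork node CouponUse ∈ conditioning set.
  P2: blocked at fork node CouponUse ∈ conditioning set.
  P3: blocked at fork node CouponUse ∈ conditioning set.
  P4: blocked at fork node CouponUse ∈ conditioning set.
  P5: blocked at collider AdSpend (neither it nor any descendant is in the conditioning set).
  P6: open — no interior node is in the conditioning set.
{CouponUse} does not satisfy the backdoor criterion.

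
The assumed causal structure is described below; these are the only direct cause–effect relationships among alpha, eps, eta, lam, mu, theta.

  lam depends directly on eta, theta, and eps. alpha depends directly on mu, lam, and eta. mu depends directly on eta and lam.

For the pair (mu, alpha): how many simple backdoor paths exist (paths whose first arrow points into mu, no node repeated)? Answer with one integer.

4

A backdoor path from mu to alpha is any simple undirected path whose first edge points into mu (i.e. leaves mu via a parent).
Parents of mu: {eta, lam}.
Enumerating:
  P1: mu <- eta -> lam -> alpha
  P2: mu <- eta -> alpha
  P3: mu <- lam <- eta -> alpha
  P4: mu <- lam -> alpha
That exhausts the simple backdoor paths. Count: 4.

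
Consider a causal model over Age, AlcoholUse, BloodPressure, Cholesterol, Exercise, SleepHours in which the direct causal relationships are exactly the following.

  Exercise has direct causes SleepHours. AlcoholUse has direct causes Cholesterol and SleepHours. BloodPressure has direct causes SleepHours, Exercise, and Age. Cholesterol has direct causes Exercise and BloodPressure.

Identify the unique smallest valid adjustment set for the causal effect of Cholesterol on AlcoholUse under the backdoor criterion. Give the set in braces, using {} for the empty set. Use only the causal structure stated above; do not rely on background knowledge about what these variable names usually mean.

Variables eligible for adjustment (non-descendants of Cholesterol, excluding Cholesterol and AlcoholUse): {Age, BloodPressure, Exercise, SleepHours}.
Backdoor paths from Cholesterol to AlcoholUse:
  P1: Cholesterol <- Exercise <- SleepHours -> AlcoholUse
  P2: Cholesterol <- Exercise -> BloodPressure <- SleepHours -> AlcoholUse
  P3: Cholesterol <- BloodPressure <- SleepHours -> AlcoholUse
  P4: Cholesterol <- BloodPressure <- Exercise <- SleepHours -> AlcoholUse
The empty set is not sufficient: P1 (Cholesterol <- Exercise <- SleepHours -> AlcoholUse) has no collider blocking it and no conditioned non-collider, so it is open.
Try {SleepHours}:
  P1: blocked at fork node SleepHours ∈ conditioning set.
  P2: blocked at collider BloodPressure (neither it nor any descendant is in the conditioning set).
  P3: blocked at fork node SleepHours ∈ conditioning set.
  P4: blocked at fork node SleepHours ∈ conditioning set.
{SleepHours} contains no descendant of Cholesterol and blocks every backdoor path.
No other singleton works — e.g. {Age} leaves P1 open — so {SleepHours} is the unique smallest valid adjustment set.

{SleepHours}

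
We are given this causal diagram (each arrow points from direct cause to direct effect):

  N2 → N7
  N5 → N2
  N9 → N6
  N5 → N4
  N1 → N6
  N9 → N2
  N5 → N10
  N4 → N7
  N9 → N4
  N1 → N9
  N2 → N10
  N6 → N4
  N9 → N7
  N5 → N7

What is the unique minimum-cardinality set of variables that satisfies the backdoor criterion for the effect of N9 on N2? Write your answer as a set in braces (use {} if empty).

{}

Variables eligible for adjustment (non-descendants of N9, excluding N9 and N2): {N1, N5}.
Backdoor paths from N9 to N2:
  P1: N9 <- N1 -> N6 -> N4 <- N5 -> N2
  P2: N9 <- N1 -> N6 -> N4 <- N5 -> N7 <- N2
  P3: N9 <- N1 -> N6 -> N4 <- N5 -> N10 <- N2
  P4: N9 <- N1 -> N6 -> N4 -> N7 <- N5 -> N2
  P5: N9 <- N1 -> N6 -> N4 -> N7 <- N5 -> N10 <- N2
  P6: N9 <- N1 -> N6 -> N4 -> N7 <- N2
Each backdoor path contains an unconditioned collider, so every path is already blocked with the empty conditioning set:
  P1: blocked at collider N4 (neither it nor any descendant is in the conditioning set).
  P2: blocked at collider N4 (neither it nor any descendant is in the conditioning set).
  P3: blocked at collider N4 (neither it nor any descendant is in the conditioning set).
  P4: blocked at collider N7 (neither it nor any descendant is in the conditioning set).
  P5: blocked at collider N7 (neither it nor any descendant is in the conditioning set).
  P6: blocked at collider N7 (neither it nor any descendant is in the conditioning set).
The empty set is therefore the unique smallest valid set.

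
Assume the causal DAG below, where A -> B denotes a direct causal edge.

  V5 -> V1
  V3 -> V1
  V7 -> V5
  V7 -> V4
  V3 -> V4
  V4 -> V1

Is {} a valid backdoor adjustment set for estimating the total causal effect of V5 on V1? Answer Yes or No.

Backdoor paths from V5 to V1 (paths whose first edge points into V5):
  P1: V5 <- V7 -> V4 <- V3 -> V1
  P2: V5 <- V7 -> V4 -> V1
Condition 1 (no descendant of V5 in the set): holds — descendants of V5 are {V1}; none are in {}.
Condition 2 (every backdoor path blocked by {}):
  P1: blocked at collider V4 (neither it nor any descendant is in the conditioning set).
  P2: open — no interior node is in the conditioning set.
{} does not satisfy the backdoor criterion.

No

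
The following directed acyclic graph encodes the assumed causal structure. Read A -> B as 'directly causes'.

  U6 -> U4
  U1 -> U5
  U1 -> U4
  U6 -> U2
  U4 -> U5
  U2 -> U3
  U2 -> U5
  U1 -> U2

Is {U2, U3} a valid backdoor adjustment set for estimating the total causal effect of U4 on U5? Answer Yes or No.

No

Backdoor paths from U4 to U5 (paths whose first edge points into U4):
  P1: U4 <- U6 -> U2 <- U1 -> U5
  P2: U4 <- U6 -> U2 -> U5
  P3: U4 <- U1 -> U2 -> U5
  P4: U4 <- U1 -> U5
Condition 1 (no descendant of U4 in the set): holds — descendants of U4 are {U5}; none are in {U2, U3}.
Condition 2 (every backdoor path blocked by {U2, U3}):
  P1: open — collider(s) U2 are conditioned on (or have a conditioned descendant) and no non-collider on the path is in the set.
  P2: blocked at chain node U2 ∈ conditioning set.
  P3: blocked at chain node U2 ∈ conditioning set.
  P4: open — no interior node is in the conditioning set.
{U2, U3} does not satisfy the backdoor criterion.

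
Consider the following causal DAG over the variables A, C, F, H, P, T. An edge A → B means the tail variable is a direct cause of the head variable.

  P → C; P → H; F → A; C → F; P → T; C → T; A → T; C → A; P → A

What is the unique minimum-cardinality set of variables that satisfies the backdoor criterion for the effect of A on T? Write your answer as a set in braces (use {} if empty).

{C, P}

Variables eligible for adjustment (non-descendants of A, excluding A and T): {C, F, H, P}.
Backdoor paths from A to T:
  P1: A <- P -> C -> T
  P2: A <- P -> T
  P3: A <- C <- P -> T
  P4: A <- C -> T
  P5: A <- F <- C <- P -> T
  P6: A <- F <- C -> T
The empty set is not sufficient: P1 (A <- P -> C -> T) has no collider blocking it and no conditioned non-collider, so it is open.
Try {C, P}:
  P1: blocked at fork node P ∈ conditioning set.
  P2: blocked at fork node P ∈ conditioning set.
  P3: blocked at chain node C ∈ conditioning set.
  P4: blocked at fork node C ∈ conditioning set.
  P5: blocked at chain node C ∈ conditioning set.
  P6: blocked at fork node C ∈ conditioning set.
{C, P} contains no descendant of A and blocks every backdoor path.
Every element of {C, P} is needed (dropping C leaves P4 open; dropping P leaves P2 open), so no proper subset is valid.
Among all size-2 subsets of the eligible variables, only {C, P} blocks every backdoor path, so it is the unique smallest valid adjustment set.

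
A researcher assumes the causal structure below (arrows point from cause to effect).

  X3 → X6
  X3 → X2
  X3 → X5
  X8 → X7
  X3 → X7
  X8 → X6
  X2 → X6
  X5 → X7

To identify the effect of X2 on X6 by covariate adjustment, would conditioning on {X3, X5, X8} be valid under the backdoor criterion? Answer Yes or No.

Backdoor paths from X2 to X6 (paths whose first edge points into X2):
  P1: X2 <- X3 -> X5 -> X7 <- X8 -> X6
  P2: X2 <- X3 -> X7 <- X8 -> X6
  P3: X2 <- X3 -> X6
Condition 1 (no descendant of X2 in the set): holds — descendants of X2 are {X6}; none are in {X3, X5, X8}.
Condition 2 (every backdoor path blocked by {X3, X5, X8}):
  P1: blocked at fork node X3 ∈ conditioning set.
  P2: blocked at fork node X3 ∈ conditioning set.
  P3: blocked at fork node X3 ∈ conditioning set.
{X3, X5, X8} satisfies the backdoor criterion.

Yes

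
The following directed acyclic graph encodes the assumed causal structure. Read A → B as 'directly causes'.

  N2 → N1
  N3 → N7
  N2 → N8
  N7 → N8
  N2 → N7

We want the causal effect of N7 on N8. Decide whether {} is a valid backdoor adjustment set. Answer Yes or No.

No

Backdoor paths from N7 to N8 (paths whose first edge points into N7):
  P1: N7 <- N2 -> N8
Condition 1 (no descendant of N7 in the set): holds — descendants of N7 are {N8}; none are in {}.
Condition 2 (every backdoor path blocked by {}):
  P1: open — no interior node is in the conditioning set.
{} does not satisfy the backdoor criterion.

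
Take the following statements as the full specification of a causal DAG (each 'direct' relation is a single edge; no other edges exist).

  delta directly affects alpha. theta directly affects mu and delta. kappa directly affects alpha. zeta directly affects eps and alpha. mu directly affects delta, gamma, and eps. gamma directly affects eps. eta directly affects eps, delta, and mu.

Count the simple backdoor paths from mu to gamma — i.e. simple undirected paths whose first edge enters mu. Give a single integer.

4

A backdoor path from mu to gamma is any simple undirected path whose first edge points into mu (i.e. leaves mu via a parent).
Parents of mu: {eta, theta}.
Enumerating:
  P1: mu <- theta -> delta <- eta -> eps <- gamma
  P2: mu <- theta -> delta -> alpha <- zeta -> eps <- gamma
  P3: mu <- eta -> delta -> alpha <- zeta -> eps <- gamma
  P4: mu <- eta -> eps <- gamma
That exhausts the simple backdoor paths. Count: 4.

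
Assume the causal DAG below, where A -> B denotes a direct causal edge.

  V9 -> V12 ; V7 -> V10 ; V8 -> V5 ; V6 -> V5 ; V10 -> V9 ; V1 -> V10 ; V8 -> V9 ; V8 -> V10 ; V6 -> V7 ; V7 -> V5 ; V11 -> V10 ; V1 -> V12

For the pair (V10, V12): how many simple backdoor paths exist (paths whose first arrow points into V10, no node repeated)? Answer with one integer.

4

A backdoor path from V10 to V12 is any simple undirected path whose first edge points into V10 (i.e. leaves V10 via a parent).
Parents of V10: {V1, V11, V7, V8}.
Enumerating:
  P1: V10 <- V1 -> V12
  P2: V10 <- V8 -> V9 -> V12
  P3: V10 <- V7 <- V6 -> V5 <- V8 -> V9 -> V12
  P4: V10 <- V7 -> V5 <- V8 -> V9 -> V12
That exhausts the simple backdoor paths. Count: 4.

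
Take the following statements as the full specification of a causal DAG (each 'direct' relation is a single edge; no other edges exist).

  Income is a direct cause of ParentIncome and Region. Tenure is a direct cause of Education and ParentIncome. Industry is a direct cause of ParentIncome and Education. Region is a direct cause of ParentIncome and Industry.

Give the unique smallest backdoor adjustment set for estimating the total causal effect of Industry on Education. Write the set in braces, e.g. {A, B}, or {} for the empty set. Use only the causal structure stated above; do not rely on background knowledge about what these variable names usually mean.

{}

Variables eligible for adjustment (non-descendants of Industry, excluding Industry and Education): {Income, Region, Tenure}.
Backdoor paths from Industry to Education:
  P1: Industry <- Region <- Income -> ParentIncome <- Tenure -> Education
  P2: Industry <- Region -> ParentIncome <- Tenure -> Education
Each backdoor path contains an unconditioned collider, so every path is already blocked with the empty conditioning set:
  P1: blocked at collider ParentIncome (neither it nor any descendant is in the conditioning set).
  P2: blocked at collider ParentIncome (neither it nor any descendant is in the conditioning set).
The empty set is therefore the unique smallest valid set.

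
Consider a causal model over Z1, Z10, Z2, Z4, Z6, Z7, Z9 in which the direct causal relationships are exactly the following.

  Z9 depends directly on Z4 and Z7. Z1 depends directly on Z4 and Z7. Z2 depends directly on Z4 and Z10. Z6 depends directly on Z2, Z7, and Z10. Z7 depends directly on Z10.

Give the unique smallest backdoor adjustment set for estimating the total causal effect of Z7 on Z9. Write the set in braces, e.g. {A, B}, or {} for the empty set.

Variables eligible for adjustment (non-descendants of Z7, excluding Z7 and Z9): {Z10, Z2, Z4}.
Backdoor paths from Z7 to Z9:
  P1: Z7 <- Z10 -> Z2 <- Z4 -> Z9
  P2: Z7 <- Z10 -> Z6 <- Z2 <- Z4 -> Z9
Each backdoor path contains an unconditioned collider, so every path is already blocked with the empty conditioning set:
  P1: blocked at collider Z2 (neither it nor any descendant is in the conditioning set).
  P2: blocked at collider Z6 (neither it nor any descendant is in the conditioning set).
The empty set is therefore the unique smallest valid set.

{}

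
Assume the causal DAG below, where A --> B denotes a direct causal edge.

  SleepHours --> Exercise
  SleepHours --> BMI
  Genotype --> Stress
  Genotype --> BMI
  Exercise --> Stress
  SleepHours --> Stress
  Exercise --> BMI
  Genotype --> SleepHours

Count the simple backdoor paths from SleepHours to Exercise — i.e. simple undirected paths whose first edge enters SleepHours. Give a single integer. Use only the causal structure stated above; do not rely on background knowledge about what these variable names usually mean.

A backdoor path from SleepHours to Exercise is any simple undirected path whose first edge points into SleepHours (i.e. leaves SleepHours via a parent).
Parents of SleepHours: {Genotype}.
Enumerating:
  P1: SleepHours <- Genotype -> Stress <- Exercise
  P2: SleepHours <- Genotype -> BMI <- Exercise
That exhausts the simple backdoor paths. Count: 2.

2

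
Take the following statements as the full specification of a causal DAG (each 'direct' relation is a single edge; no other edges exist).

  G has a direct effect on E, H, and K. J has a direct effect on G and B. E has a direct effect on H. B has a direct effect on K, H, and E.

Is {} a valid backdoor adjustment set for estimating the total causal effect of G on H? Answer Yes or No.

Backdoor paths from G to H (paths whose first edge points into G):
  P1: G <- J -> B -> E -> H
  P2: G <- J -> B -> H
Condition 1 (no descendant of G in the set): holds — descendants of G are {E, H, K}; none are in {}.
Condition 2 (every backdoor path blocked by {}):
  P1: open — no interior node is in the conditioning set.
  P2: open — no interior node is in the conditioning set.
{} does not satisfy the backdoor criterion.

No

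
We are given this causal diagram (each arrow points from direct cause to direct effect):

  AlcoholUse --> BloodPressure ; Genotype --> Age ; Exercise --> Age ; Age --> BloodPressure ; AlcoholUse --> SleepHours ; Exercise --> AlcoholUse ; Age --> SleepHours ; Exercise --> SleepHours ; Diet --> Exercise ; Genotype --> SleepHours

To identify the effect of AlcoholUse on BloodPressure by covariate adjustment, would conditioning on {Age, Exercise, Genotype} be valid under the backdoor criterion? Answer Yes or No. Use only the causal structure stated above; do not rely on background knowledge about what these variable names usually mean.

Yes

Backdoor paths from AlcoholUse to BloodPressure (paths whose first edge points into AlcoholUse):
  P1: AlcoholUse <- Exercise -> Age -> BloodPressure
  P2: AlcoholUse <- Exercise -> SleepHours <- Genotype -> Age -> BloodPressure
  P3: AlcoholUse <- Exercise -> SleepHours <- Age -> BloodPressure
Condition 1 (no descendant of AlcoholUse in the set): holds — descendants of AlcoholUse are {BloodPressure, SleepHours}; none are in {Age, Exercise, Genotype}.
Condition 2 (every backdoor path blocked by {Age, Exercise, Genotype}):
  P1: blocked at fork node Exercise ∈ conditioning set.
  P2: blocked at fork node Exercise ∈ conditioning set.
  P3: blocked at fork node Exercise ∈ conditioning set.
{Age, Exercise, Genotype} satisfies the backdoor criterion.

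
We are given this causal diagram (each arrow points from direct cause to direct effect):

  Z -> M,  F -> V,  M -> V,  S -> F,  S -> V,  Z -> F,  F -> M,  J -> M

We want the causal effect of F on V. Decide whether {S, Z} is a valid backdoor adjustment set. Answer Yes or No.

Backdoor paths from F to V (paths whose first edge points into F):
  P1: F <- S -> V
  P2: F <- Z -> M -> V
Condition 1 (no descendant of F in the set): holds — descendants of F are {M, V}; none are in {S, Z}.
Condition 2 (every backdoor path blocked by {S, Z}):
  P1: blocked at fork node S ∈ conditioning set.
  P2: blocked at fork node Z ∈ conditioning set.
{S, Z} satisfies the backdoor criterion.

Yes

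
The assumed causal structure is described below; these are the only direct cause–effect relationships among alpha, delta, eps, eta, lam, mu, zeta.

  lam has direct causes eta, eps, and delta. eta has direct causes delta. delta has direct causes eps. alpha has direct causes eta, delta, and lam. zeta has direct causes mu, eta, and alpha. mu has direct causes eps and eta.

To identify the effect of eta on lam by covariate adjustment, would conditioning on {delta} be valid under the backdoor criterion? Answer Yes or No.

Yes

Backdoor paths from eta to lam (paths whose first edge points into eta):
  P1: eta <- delta <- eps -> lam
  P2: eta <- delta <- eps -> mu -> zeta <- alpha <- lam
  P3: eta <- delta -> lam
  P4: eta <- delta -> alpha <- lam
  P5: eta <- delta -> alpha -> zeta <- mu <- eps -> lam
Condition 1 (no descendant of eta in the set): holds — descendants of eta are {alpha, lam, mu, zeta}; none are in {delta}.
Condition 2 (every backdoor path blocked by {delta}):
  P1: blocked at chain node delta ∈ conditioning set.
  P2: blocked at chain node delta ∈ conditioning set.
  P3: blocked at fork node delta ∈ conditioning set.
  P4: blocked at fork node delta ∈ conditioning set.
  P5: blocked at fork node delta ∈ conditioning set.
{delta} satisfies the backdoor criterion.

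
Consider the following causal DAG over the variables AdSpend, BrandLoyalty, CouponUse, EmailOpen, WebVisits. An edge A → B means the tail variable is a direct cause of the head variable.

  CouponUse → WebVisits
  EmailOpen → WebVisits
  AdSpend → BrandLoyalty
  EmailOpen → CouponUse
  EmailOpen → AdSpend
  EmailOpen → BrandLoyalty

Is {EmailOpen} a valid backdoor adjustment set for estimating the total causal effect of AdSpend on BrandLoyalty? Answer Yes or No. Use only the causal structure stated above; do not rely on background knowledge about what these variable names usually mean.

Backdoor paths from AdSpend to BrandLoyalty (paths whose first edge points into AdSpend):
  P1: AdSpend <- EmailOpen -> BrandLoyalty
Condition 1 (no descendant of AdSpend in the set): holds — descendants of AdSpend are {BrandLoyalty}; none are in {EmailOpen}.
Condition 2 (every backdoor path blocked by {EmailOpen}):
  P1: blocked at fork node EmailOpen ∈ conditioning set.
{EmailOpen} satisfies the backdoor criterion.

Yes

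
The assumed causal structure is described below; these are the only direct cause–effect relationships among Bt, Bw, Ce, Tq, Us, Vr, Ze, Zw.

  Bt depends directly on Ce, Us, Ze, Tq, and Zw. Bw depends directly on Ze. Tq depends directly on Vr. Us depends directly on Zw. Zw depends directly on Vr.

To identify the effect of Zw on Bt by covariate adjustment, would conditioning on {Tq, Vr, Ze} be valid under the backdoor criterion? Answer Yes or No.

Backdoor paths from Zw to Bt (paths whose first edge points into Zw):
  P1: Zw <- Vr -> Tq -> Bt
Condition 1 (no descendant of Zw in the set): holds — descendants of Zw are {Bt, Us}; none are in {Tq, Vr, Ze}.
Condition 2 (every backdoor path blocked by {Tq, Vr, Ze}):
  P1: blocked at fork node Vr ∈ conditioning set.
{Tq, Vr, Ze} satisfies the backdoor criterion.

Yes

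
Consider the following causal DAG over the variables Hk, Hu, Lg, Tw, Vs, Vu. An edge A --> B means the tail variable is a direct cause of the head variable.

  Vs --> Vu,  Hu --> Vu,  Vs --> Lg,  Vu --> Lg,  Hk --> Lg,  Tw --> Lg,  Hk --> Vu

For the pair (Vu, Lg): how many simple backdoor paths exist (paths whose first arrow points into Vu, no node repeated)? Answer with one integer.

A backdoor path from Vu to Lg is any simple undirected path whose first edge points into Vu (i.e. leaves Vu via a parent).
Parents of Vu: {Hk, Hu, Vs}.
Enumerating:
  P1: Vu <- Vs -> Lg
  P2: Vu <- Hk -> Lg
That exhausts the simple backdoor paths. Count: 2.

2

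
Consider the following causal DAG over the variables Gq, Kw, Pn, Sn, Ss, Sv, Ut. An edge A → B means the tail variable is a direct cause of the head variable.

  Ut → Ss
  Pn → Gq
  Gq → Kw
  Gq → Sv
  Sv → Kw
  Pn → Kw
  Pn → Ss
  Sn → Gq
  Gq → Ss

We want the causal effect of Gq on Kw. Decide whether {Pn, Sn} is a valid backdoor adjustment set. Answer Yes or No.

Backdoor paths from Gq to Kw (paths whose first edge points into Gq):
  P1: Gq <- Pn -> Kw
Condition 1 (no descendant of Gq in the set): holds — descendants of Gq are {Kw, Ss, Sv}; none are in {Pn, Sn}.
Condition 2 (every backdoor path blocked by {Pn, Sn}):
  P1: blocked at fork node Pn ∈ conditioning set.
{Pn, Sn} satisfies the backdoor criterion.

Yes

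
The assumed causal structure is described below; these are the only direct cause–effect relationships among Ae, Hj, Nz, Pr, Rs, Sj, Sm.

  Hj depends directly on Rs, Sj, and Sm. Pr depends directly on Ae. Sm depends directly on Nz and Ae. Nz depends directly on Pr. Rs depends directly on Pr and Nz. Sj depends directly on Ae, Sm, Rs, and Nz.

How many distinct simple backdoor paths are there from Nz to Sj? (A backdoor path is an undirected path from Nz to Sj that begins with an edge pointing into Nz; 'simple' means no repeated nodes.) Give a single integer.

8

A backdoor path from Nz to Sj is any simple undirected path whose first edge points into Nz (i.e. leaves Nz via a parent).
Parents of Nz: {Pr}.
Enumerating:
  P1: Nz <- Pr <- Ae -> Sm -> Sj
  P2: Nz <- Pr <- Ae -> Sm -> Hj <- Rs -> Sj
  P3: Nz <- Pr <- Ae -> Sm -> Hj <- Sj
  P4: Nz <- Pr <- Ae -> Sj
  P5: Nz <- Pr -> Rs -> Sj
  P6: Nz <- Pr -> Rs -> Hj <- Sm <- Ae -> Sj
  P7: Nz <- Pr -> Rs -> Hj <- Sm -> Sj
  P8: Nz <- Pr -> Rs -> Hj <- Sj
That exhausts the simple backdoor paths. Count: 8.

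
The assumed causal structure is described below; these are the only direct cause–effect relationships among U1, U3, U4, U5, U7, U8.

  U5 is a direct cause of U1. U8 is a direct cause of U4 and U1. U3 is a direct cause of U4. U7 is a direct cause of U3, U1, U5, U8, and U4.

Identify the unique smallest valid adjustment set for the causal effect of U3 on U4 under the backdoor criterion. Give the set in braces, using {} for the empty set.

{U7}

Variables eligible for adjustment (non-descendants of U3, excluding U3 and U4): {U1, U5, U7, U8}.
Backdoor paths from U3 to U4:
  P1: U3 <- U7 -> U8 -> U4
  P2: U3 <- U7 -> U5 -> U1 <- U8 -> U4
  P3: U3 <- U7 -> U1 <- U8 -> U4
  P4: U3 <- U7 -> U4
The empty set is not sufficient: P1 (U3 <- U7 -> U8 -> U4) has no collider blocking it and no conditioned non-collider, so it is open.
Try {U7}:
  P1: blocked at fork node U7 ∈ conditioning set.
  P2: blocked at fork node U7 ∈ conditioning set.
  P3: blocked at fork node U7 ∈ conditioning set.
  P4: blocked at fork node U7 ∈ conditioning set.
{U7} contains no descendant of U3 and blocks every backdoor path.
No other singleton works — e.g. {U8} leaves P4 open — so {U7} is the unique smallest valid adjustment set.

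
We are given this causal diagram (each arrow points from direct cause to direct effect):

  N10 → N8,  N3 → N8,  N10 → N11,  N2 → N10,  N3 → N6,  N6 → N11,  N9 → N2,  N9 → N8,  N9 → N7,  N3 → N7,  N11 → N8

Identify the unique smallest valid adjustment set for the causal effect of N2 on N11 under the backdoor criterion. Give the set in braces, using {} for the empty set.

Variables eligible for adjustment (non-descendants of N2, excluding N2 and N11): {N3, N6, N7, N9}.
Backdoor paths from N2 to N11:
  P1: N2 <- N9 -> N8 <- N3 -> N6 -> N11
  P2: N2 <- N9 -> N8 <- N10 -> N11
  P3: N2 <- N9 -> N8 <- N11
  P4: N2 <- N9 -> N7 <- N3 -> N6 -> N11
  P5: N2 <- N9 -> N7 <- N3 -> N8 <- N10 -> N11
  P6: N2 <- N9 -> N7 <- N3 -> N8 <- N11
Each backdoor path contains an unconditioned collider, so every path is already blocked with the empty conditioning set:
  P1: blocked at collider N8 (neither it nor any descendant is in the conditioning set).
  P2: blocked at collider N8 (neither it nor any descendant is in the conditioning set).
  P3: blocked at collider N8 (neither it nor any descendant is in the conditioning set).
  P4: blocked at collider N7 (neither it nor any descendant is in the conditioning set).
  P5: blocked at collider N7 (neither it nor any descendant is in the conditioning set).
  P6: blocked at collider N7 (neither it nor any descendant is in the conditioning set).
The empty set is therefore the unique smallest valid set.

{}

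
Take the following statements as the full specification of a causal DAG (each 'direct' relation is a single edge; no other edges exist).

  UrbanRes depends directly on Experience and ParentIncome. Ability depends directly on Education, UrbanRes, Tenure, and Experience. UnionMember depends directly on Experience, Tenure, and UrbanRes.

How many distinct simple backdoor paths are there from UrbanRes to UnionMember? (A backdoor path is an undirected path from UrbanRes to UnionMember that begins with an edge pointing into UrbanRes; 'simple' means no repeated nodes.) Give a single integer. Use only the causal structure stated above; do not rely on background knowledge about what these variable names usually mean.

A backdoor path from UrbanRes to UnionMember is any simple undirected path whose first edge points into UrbanRes (i.e. leaves UrbanRes via a parent).
Parents of UrbanRes: {Experience, ParentIncome}.
Enumerating:
  P1: UrbanRes <- Experience -> Ability <- Tenure -> UnionMember
  P2: UrbanRes <- Experience -> UnionMember
That exhausts the simple backdoor paths. Count: 2.

2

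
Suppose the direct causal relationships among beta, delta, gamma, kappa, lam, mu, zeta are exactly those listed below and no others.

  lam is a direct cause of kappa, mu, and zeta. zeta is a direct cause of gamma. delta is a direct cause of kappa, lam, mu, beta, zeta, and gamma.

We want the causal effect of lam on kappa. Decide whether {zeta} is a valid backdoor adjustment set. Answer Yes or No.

Backdoor paths from lam to kappa (paths whose first edge points into lam):
  P1: lam <- delta -> kappa
Condition 1 (no descendant of lam in the set): FAILS — zeta is a descendant of lam.
Condition 2 (every backdoor path blocked by {zeta}):
  P1: open — no interior node is in the conditioning set.
{zeta} does not satisfy the backdoor criterion.

No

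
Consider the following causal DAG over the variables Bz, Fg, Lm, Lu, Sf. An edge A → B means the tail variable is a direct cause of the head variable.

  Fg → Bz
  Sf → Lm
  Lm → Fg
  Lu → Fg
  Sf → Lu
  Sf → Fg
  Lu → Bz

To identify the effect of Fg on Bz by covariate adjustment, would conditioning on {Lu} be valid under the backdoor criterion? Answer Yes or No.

Yes

Backdoor paths from Fg to Bz (paths whose first edge points into Fg):
  P1: Fg <- Sf -> Lu -> Bz
  P2: Fg <- Lm <- Sf -> Lu -> Bz
  P3: Fg <- Lu -> Bz
Condition 1 (no descendant of Fg in the set): holds — descendants of Fg are {Bz}; none are in {Lu}.
Condition 2 (every backdoor path blocked by {Lu}):
  P1: blocked at chain node Lu ∈ conditioning set.
  P2: blocked at chain node Lu ∈ conditioning set.
  P3: blocked at fork node Lu ∈ conditioning set.
{Lu} satisfies the backdoor criterion.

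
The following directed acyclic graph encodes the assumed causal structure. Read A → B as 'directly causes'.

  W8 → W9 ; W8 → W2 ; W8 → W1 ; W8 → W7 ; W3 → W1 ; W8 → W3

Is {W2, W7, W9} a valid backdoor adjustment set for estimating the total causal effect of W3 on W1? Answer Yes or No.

No

Backdoor paths from W3 to W1 (paths whose first edge points into W3):
  P1: W3 <- W8 -> W1
Condition 1 (no descendant of W3 in the set): holds — descendants of W3 are {W1}; none are in {W2, W7, W9}.
Condition 2 (every backdoor path blocked by {W2, W7, W9}):
  P1: open — no interior node is in the conditioning set.
{W2, W7, W9} does not satisfy the backdoor criterion.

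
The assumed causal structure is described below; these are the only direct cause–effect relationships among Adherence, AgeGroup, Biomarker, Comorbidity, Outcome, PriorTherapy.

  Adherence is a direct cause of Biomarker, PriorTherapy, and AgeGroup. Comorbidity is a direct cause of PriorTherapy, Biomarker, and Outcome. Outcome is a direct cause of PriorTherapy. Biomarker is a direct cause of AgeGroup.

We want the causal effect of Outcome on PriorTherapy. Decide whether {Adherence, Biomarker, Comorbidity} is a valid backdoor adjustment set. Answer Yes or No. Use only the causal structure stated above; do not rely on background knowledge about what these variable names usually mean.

Backdoor paths from Outcome to PriorTherapy (paths whose first edge points into Outcome):
  P1: Outcome <- Comorbidity -> Biomarker <- Adherence -> PriorTherapy
  P2: Outcome <- Comorbidity -> Biomarker -> AgeGroup <- Adherence -> PriorTherapy
  P3: Outcome <- Comorbidity -> PriorTherapy
Condition 1 (no descendant of Outcome in the set): holds — descendants of Outcome are {PriorTherapy}; none are in {Adherence, Biomarker, Comorbidity}.
Condition 2 (every backdoor path blocked by {Adherence, Biomarker, Comorbidity}):
  P1: blocked at fork node Comorbidity ∈ conditioning set.
  P2: blocked at fork node Comorbidity ∈ conditioning set.
  P3: blocked at fork node Comorbidity ∈ conditioning set.
{Adherence, Biomarker, Comorbidity} satisfies the backdoor criterion.

Yes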